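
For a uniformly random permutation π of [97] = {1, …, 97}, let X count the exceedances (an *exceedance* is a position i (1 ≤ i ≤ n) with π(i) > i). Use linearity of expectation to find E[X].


Write X = Σ_{i=1}^{97} X_i, where X_i = 1_{π(i) > i}.
For each fixed i, π(i) is uniform over {1, …, 97} (marginal of a uniform permutation), so P[π(i) > i] = (n − i)/n. Summing: Σ_{i=1}^{97} (n − i)/n = (0 + 1 + … + 96)/97 = 97(97 − 1)/(2·97) = (97 − 1)/2.
Hence E[X] = Σ_{i=1}^{97} (97 − i)/97 = 48 ≈ 48.000.

E[X] = 48 = 48.000.


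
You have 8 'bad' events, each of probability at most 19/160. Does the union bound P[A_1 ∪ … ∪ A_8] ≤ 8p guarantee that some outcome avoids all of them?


Union bound: P[∪_{i=1}^{8} A_i] ≤ Σ_i P[A_i] ≤ 8·p = 8·(19/160) = 19/20.
Numerically: 19/20 ≈ 0.950000.
Is 19/20 < 1? YES.
Since P[∪ A_i] ≤ 19/20 < 1, the complement has P[∩ A_i^c] ≥ 1 − 19/20 = 1/20 > 0, so some outcome avoids every A_i.

8·p = 19/20 ≈ 0.950000; existence CERTIFIED by the union bound.


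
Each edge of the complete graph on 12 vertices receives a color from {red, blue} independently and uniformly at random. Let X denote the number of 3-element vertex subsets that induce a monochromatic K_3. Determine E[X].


Let X = Σ_S X_S over the C(12, 3) = 220 subsets S of size 3, where X_S = 1 if the K_3 on S is monochromatic.
For a fixed S, the K_3 on S has C(3, 2) = 3 edges. P[all 3 edges red] = (1/2)^3, and likewise for blue, so P[monochromatic] = 2·(1/2)^3 = 2^{1 − 3} = 1/4.
Summing: E[X] = C(12, 3) · 2^{1 − 3} = 220 · 1/4 = 55.
Numerically: E[X] ≈ 55.000.

E[X] = C(12,3)·2^(1−C(3,2)) = 55 ≈ 55.000.


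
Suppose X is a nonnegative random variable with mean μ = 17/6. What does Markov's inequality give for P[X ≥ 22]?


μ = E[X] = 17/6, a = 22.
Markov: P[X ≥ 22] ≤ μ/a = (17/6)/22 = 17/132.
Numerically: ≈ 0.129.
(Since a = 22 > μ = 2.833, the bound 17/132 is < 1 and informative.)

P[X ≥ 22] ≤ 17/132 ≈ 0.129.


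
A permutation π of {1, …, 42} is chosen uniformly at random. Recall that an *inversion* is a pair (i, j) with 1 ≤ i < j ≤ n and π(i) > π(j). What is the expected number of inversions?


Write X = Σ X_I over the C(42, 2) = 861 pairs i < j, with X_I the indicator of one inversion.
There are 861 indicators.
For each fixed pair i < j, the values π(i) and π(j) are two distinct elements of {1, …, 42} in uniformly random order; by symmetry P[π(i) > π(j)] = 1/2.
By linearity: E[X] = 861 · (1/2) = C(42, 2) · (1/2) = 861/2 = 861/2 ≈ 430.500.

E[X] = 861/2 = 430.500.


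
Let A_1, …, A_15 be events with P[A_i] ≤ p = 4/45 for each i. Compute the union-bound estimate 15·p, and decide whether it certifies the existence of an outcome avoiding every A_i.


Union bound: P[∪_{i=1}^{15} A_i] ≤ Σ_i P[A_i] ≤ 15·p = 15·(4/45) = 4/3.
Numerically: 4/3 ≈ 1.3333333.
Is 4/3 < 1? NO.
Since the bound 4/3 is ≥ 1, the union bound is uninformative here; it does NOT by itself certify existence.

15·p = 4/3 ≈ 1.3333333; existence NOT certified by the union bound.


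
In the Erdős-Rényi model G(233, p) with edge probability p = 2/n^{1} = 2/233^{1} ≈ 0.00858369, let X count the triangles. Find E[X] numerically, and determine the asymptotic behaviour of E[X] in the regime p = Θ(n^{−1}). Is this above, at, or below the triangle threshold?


Number of potential triangles: C(233, 3) = 2081156.
Each occurs with probability p³ ≈ (0.00858369)³ ≈ 6.32444214e-07.
By linearity: E[X] = C(233, 3)·p³ ≈ 2081156 · 6.32444214e-07 ≈ 1.316215.
Here α = 1, so p = 2/n is exactly at the triangle threshold p ~ 1/n. Asymptotically E[X] → c³/6 = 2³/6 = 4/3 ≈ 1.333333, a bounded constant. In this regime the triangle count is asymptotically Poisson(c³/6).

E[X] ≈ 1.316215; in regime p = Θ(1/n^{1}) E[X] stays bounded (at the triangle threshold p ~ 1/n).


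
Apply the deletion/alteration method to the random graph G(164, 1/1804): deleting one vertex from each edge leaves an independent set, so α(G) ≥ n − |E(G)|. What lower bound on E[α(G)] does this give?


E[|E(G)|] = C(164, 2)·p = 13366 · (1/1804) = 163/22.
E[α(G)] ≥ n − E[|E(G)|] = 164 − 163/22 = 3445/22.
Numerically: ≈ 156.590909.
(This is only a lower bound; the true E[α(G)] may be larger.)

E[α(G)] ≥ 3445/22 ≈ 156.590909.


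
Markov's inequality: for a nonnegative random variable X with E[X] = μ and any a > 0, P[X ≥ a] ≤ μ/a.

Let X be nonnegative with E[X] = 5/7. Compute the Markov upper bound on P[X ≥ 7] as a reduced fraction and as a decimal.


μ = E[X] = 5/7, a = 7.
Markov: P[X ≥ 7] ≤ μ/a = (5/7)/7 = 5/49.
Numerically: ≈ 0.102.
(Since a = 7 > μ = 0.714, the bound 5/49 is < 1 and informative.)

P[X ≥ 7] ≤ 5/49 ≈ 0.102.


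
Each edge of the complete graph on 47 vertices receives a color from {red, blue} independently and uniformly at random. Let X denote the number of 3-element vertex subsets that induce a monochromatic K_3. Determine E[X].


Let X = Σ_S X_S over the C(47, 3) = 16215 subsets S of size 3, where X_S = 1 if the K_3 on S is monochromatic.
For a fixed S, the K_3 on S has C(3, 2) = 3 edges. P[all 3 edges red] = (1/2)^3, and likewise for blue, so P[monochromatic] = 2·(1/2)^3 = 2^{1 − 3} = 1/4.
By linearity of expectation: E[X] = C(47, 3) · 2^{1 − 3} = 16215 · 1/4 = 16215/4.
Numerically: E[X] ≈ 4053.75000.

E[X] = C(47,3)·2^(1−C(3,2)) = 16215/4 ≈ 4053.75000.


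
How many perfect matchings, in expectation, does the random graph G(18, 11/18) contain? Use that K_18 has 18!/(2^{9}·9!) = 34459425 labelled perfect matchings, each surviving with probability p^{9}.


K_18 has 18!/(2^{9}·9!) = 34459425 labelled perfect matchings.
For each such perfect matching H, let X_H = 1 if all 9 edges of H are present in G. Then P[X_H = 1] = p^{9} = (11/18)^{9} = 2357947691/198359290368.
Summing the indicators: E[X] = Σ_H E[X_H] = 34459425 · p^{9} = 34459425 · 2357947691/198359290368 = 1003129896443675/2448880128.
Numerically: E[X] ≈ 4.1e+05.

E[X] = 34459425 · (11/18)^{9} = 1003129896443675/2448880128 ≈ 4.1e+05.


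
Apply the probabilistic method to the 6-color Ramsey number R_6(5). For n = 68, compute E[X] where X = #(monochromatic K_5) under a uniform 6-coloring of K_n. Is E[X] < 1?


E[X] = C(68, 5) · 6^{1 − 10} = 10424128 · 6^{−9} = 10424128/10077696.
As a reduced fraction: E[X] = 162877/157464 ≈ 1.034.
Is E[X] < 1? NO.
Since E[X] ≥ 1, the first-moment bound is inconclusive at n = 68; it does NOT by itself certify R_6(5) > 68.

E[X] = 162877/157464 ≈ 1.034; E[X] ≥ 1; first-moment method inconclusive here.


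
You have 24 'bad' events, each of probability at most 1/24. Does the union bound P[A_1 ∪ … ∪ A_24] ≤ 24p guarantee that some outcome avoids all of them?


Union bound: P[∪_{i=1}^{24} A_i] ≤ Σ_i P[A_i] ≤ 24·p = 24·(1/24) = 1.
Numerically: 1 ≈ 1.000.
Is 1 < 1? NO.
Since the bound 1 is ≥ 1, the union bound is uninformative here; it does NOT by itself certify existence.

24·p = 1 ≈ 1.000; existence NOT certified by the union bound.


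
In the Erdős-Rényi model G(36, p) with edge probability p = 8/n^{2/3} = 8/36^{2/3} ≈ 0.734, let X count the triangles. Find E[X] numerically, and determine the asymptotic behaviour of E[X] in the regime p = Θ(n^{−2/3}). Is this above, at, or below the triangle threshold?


Number of potential triangles: C(36, 3) = 7140.
Each occurs with probability p³ ≈ (0.734)³ ≈ 3.95062e-01.
By linearity: E[X] = C(36, 3)·p³ ≈ 7140 · 3.95062e-01 ≈ 2820.741.
Since α = 2/3 < 1, p = c/n^{2/3} ≫ 1/n is above the triangle threshold p ~ 1/n. Asymptotically E[X] ~ (c³/6)·n^{3(1−α)} = (8³/6)·n^{1} → ∞; triangles are abundant w.h.p.

E[X] ≈ 2820.741; in regime p = Θ(1/n^{2/3}) E[X] diverges (above the triangle threshold p ~ 1/n).


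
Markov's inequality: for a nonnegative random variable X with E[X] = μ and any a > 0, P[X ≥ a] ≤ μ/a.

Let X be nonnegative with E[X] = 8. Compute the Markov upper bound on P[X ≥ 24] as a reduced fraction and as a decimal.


μ = E[X] = 8, a = 24.
Markov: P[X ≥ 24] ≤ μ/a = (8)/24 = 1/3.
Numerically: ≈ 0.33333.
(Since a = 24 > μ = 8.00000, the bound 1/3 is < 1 and informative.)

P[X ≥ 24] ≤ 1/3 ≈ 0.33333.


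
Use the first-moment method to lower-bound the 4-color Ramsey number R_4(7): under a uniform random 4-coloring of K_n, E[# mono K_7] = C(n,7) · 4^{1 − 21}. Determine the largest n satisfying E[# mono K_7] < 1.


We need C(n, 7) · 4^{1 − 21} < 1, i.e. C(n, 7) < 4^{21 − 1} = 1099511627776.
Check values of n near the boundary:
  n = 178: C(178, 7) = 996867063280; 996867063280 < 1099511627776? YES
  n = 179: C(179, 7) = 1037437234460; 1037437234460 < 1099511627776? YES
  n = 180: C(180, 7) = 1079414463600; 1079414463600 < 1099511627776? YES
  n = 181: C(181, 7) = 1122839183400; 1122839183400 < 1099511627776? NO
  n = 182: C(182, 7) = 1167752750736; 1167752750736 < 1099511627776? NO
The largest n with C(n, 7) < 1099511627776 is n = 180 (where E[X] = 67463403975/68719476736 ≈ 0.9817). Hence R_4(7) > 180, i.e. R_4(7) ≥ 181.

Largest n = 180; hence R_4(7) > 180.


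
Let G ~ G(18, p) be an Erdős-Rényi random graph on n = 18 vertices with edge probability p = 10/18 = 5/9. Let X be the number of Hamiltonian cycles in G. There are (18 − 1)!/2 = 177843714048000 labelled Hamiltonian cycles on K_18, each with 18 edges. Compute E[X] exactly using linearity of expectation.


K_18 has (18 − 1)!/2 = 177843714048000 labelled Hamiltonian cycles.
For each such Hamiltonian cycle H, let X_H = 1 if all 18 edges of H are present in G. Then P[X_H = 1] = p^{18} = (5/9)^{18} = 3814697265625/150094635296999121.
By linearity of expectation: E[X] = Σ_H E[X_H] = 177843714048000 · p^{18} = 177843714048000 · 3814697265625/150094635296999121 = 930617187500000000000000/205891132094649.
Numerically: E[X] ≈ 4.52e+09.

E[X] = 177843714048000 · (5/9)^{18} = 930617187500000000000000/205891132094649 ≈ 4.52e+09.


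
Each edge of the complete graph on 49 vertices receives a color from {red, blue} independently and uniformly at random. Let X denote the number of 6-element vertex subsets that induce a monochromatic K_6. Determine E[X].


Let X = Σ_S X_S over the C(49, 6) = 13983816 subsets S of size 6, where X_S = 1 if the K_6 on S is monochromatic.
For a fixed S, the K_6 on S has C(6, 2) = 15 edges. P[all 15 edges red] = (1/2)^15, and likewise for blue, so P[monochromatic] = 2·(1/2)^15 = 2^{1 − 15} = 1/16384.
By linearity of expectation: E[X] = C(49, 6) · 2^{1 − 15} = 13983816 · 1/16384 = 1747977/2048.
Numerically: E[X] ≈ 853.50439.

E[X] = C(49,6)·2^(1−C(6,2)) = 1747977/2048 ≈ 853.50439.


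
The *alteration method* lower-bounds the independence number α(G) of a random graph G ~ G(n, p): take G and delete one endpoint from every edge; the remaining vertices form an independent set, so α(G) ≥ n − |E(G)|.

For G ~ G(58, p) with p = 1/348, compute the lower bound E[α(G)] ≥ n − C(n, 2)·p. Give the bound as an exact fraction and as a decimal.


E[|E(G)|] = C(58, 2)·p = 1653 · (1/348) = 19/4.
E[α(G)] ≥ n − E[|E(G)|] = 58 − 19/4 = 213/4.
Numerically: ≈ 53.25000.
(This is only a lower bound; the true E[α(G)] may be larger.)

E[α(G)] ≥ 213/4 ≈ 53.25000.


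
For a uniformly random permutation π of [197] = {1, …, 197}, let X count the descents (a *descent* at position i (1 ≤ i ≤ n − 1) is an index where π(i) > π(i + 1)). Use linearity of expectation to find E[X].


Write X = Σ X_I over i = 1, …, 196, with X_I the indicator of one descent.
There are 196 indicators.
For each fixed i, the pair (π(i), π(i+1)) is a uniformly random ordered pair of distinct values from {1, …, 197}; by symmetry P[π(i) > π(i+1)] = 1/2.
By linearity: E[X] = 196 · (1/2) = (197 − 1) · (1/2) = 98 ≈ 98.000.

E[X] = 98 = 98.000.


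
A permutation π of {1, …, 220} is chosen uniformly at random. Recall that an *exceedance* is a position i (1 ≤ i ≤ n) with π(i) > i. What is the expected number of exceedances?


Write X = Σ_{i=1}^{220} X_i, where X_i = 1_{π(i) > i}.
For each fixed i, π(i) is uniform over {1, …, 220} (marginal of a uniform permutation), so P[π(i) > i] = (n − i)/n. Summing: Σ_{i=1}^{220} (n − i)/n = (0 + 1 + … + 219)/220 = 220(220 − 1)/(2·220) = (220 − 1)/2.
Hence E[X] = Σ_{i=1}^{220} (220 − i)/220 = 219/2 ≈ 109.500.

E[X] = 219/2 = 109.500.


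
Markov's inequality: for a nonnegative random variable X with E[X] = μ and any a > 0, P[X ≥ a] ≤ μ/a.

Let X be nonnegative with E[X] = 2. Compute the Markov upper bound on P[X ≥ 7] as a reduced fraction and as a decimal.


μ = E[X] = 2, a = 7.
Markov: P[X ≥ 7] ≤ μ/a = (2)/7 = 2/7.
Numerically: ≈ 0.28571.
(Since a = 7 > μ = 2.00000, the bound 2/7 is < 1 and informative.)

P[X ≥ 7] ≤ 2/7 ≈ 0.28571.


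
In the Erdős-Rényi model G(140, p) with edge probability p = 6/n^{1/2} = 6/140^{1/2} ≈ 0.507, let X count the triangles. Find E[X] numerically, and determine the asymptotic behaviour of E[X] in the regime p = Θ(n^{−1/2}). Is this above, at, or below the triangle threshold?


Number of potential triangles: C(140, 3) = 447580.
Each occurs with probability p³ ≈ (0.507)³ ≈ 1.30395e-01.
By linearity: E[X] = C(140, 3)·p³ ≈ 447580 · 1.30395e-01 ≈ 58362.296.
Since α = 1/2 < 1, p = c/n^{1/2} ≫ 1/n is above the triangle threshold p ~ 1/n. Asymptotically E[X] ~ (c³/6)·n^{3(1−α)} = (6³/6)·n^{1.5} → ∞; triangles are abundant w.h.p.

E[X] ≈ 58362.296; in regime p = Θ(1/n^{1/2}) E[X] diverges (above the triangle threshold p ~ 1/n).


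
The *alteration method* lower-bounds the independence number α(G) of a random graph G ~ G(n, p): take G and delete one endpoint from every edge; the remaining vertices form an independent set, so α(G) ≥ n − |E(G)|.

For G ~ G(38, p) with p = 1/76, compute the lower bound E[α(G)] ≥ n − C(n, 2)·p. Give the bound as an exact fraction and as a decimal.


E[|E(G)|] = C(38, 2)·p = 703 · (1/76) = 37/4.
E[α(G)] ≥ n − E[|E(G)|] = 38 − 37/4 = 115/4.
Numerically: ≈ 28.750.
(This is only a lower bound; the true E[α(G)] may be larger.)

E[α(G)] ≥ 115/4 ≈ 28.750.


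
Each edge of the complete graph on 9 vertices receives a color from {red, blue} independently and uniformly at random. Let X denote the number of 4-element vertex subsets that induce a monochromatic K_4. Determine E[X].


Let X = Σ_S X_S over the C(9, 4) = 126 subsets S of size 4, where X_S = 1 if the K_4 on S is monochromatic.
For a fixed S, the K_4 on S has C(4, 2) = 6 edges. P[all 6 edges red] = (1/2)^6, and likewise for blue, so P[monochromatic] = 2·(1/2)^6 = 2^{1 − 6} = 1/32.
By linearity of expectation: E[X] = C(9, 4) · 2^{1 − 6} = 126 · 1/32 = 63/16.
Numerically: E[X] ≈ 3.938.

E[X] = C(9,4)·2^(1−C(4,2)) = 63/16 ≈ 3.938.


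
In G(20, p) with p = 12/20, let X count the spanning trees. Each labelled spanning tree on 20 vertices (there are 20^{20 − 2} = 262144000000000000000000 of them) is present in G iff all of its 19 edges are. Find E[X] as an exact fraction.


K_20 has 20^{20 − 2} = 262144000000000000000000 labelled spanning trees.
For each such spanning tree H, let X_H = 1 if all 19 edges of H are present in G. Then P[X_H = 1] = p^{19} = (3/5)^{19} = 1162261467/19073486328125.
By linearity of expectation: E[X] = Σ_H E[X_H] = 262144000000000000000000 · p^{19} = 262144000000000000000000 · 1162261467/19073486328125 = 79869999842655731712/5.
Numerically: E[X] ≈ 1.5974e+19.

E[X] = 262144000000000000000000 · (3/5)^{19} = 79869999842655731712/5 ≈ 1.5974e+19.


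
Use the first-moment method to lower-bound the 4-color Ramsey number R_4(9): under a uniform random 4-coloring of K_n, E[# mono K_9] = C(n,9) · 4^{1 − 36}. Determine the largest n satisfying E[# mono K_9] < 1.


We need C(n, 9) · 4^{1 − 36} < 1, i.e. C(n, 9) < 4^{36 − 1} = 1180591620717411303424.
Check values of n near the boundary:
  n = 909: C(909, 9) = 1122169012923711463931; 1122169012923711463931 < 1180591620717411303424? YES
  n = 910: C(910, 9) = 1133378248346922788210; 1133378248346922788210 < 1180591620717411303424? YES
  n = 911: C(911, 9) = 1144686900492291197405; 1144686900492291197405 < 1180591620717411303424? YES
  n = 912: C(912, 9) = 1156095740032081475120; 1156095740032081475120 < 1180591620717411303424? YES
  n = 913: C(913, 9) = 1167605542753639808390; 1167605542753639808390 < 1180591620717411303424? YES
  n = 914: C(914, 9) = 1179217089587653905932; 1179217089587653905932 < 1180591620717411303424? YES
  n = 915: C(915, 9) = 1190931166636537885130; 1190931166636537885130 < 1180591620717411303424? NO
  n = 916: C(916, 9) = 1202748565202942340440; 1202748565202942340440 < 1180591620717411303424? NO
The largest n with C(n, 9) < 1180591620717411303424 is n = 914 (where E[X] = 294804272396913476483/295147905179352825856 ≈ 0.998836). Hence R_4(9) > 914, i.e. R_4(9) ≥ 915.

Largest n = 914; hence R_4(9) > 914.


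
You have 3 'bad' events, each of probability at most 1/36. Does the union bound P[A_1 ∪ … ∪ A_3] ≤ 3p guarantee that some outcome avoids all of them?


Union bound: P[∪_{i=1}^{3} A_i] ≤ Σ_i P[A_i] ≤ 3·p = 3·(1/36) = 1/12.
Numerically: 1/12 ≈ 0.08333.
Is 1/12 < 1? YES.
Since P[∪ A_i] ≤ 1/12 < 1, the complement has P[∩ A_i^c] ≥ 1 − 1/12 = 11/12 > 0, so some outcome avoids every A_i.

3·p = 1/12 ≈ 0.08333; existence CERTIFIED by the union bound.


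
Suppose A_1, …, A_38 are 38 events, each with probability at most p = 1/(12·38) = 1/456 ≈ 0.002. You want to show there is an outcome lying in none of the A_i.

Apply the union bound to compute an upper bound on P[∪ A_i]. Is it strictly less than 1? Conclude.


Union bound: P[∪_{i=1}^{38} A_i] ≤ Σ_i P[A_i] ≤ 38·p = 38·(1/456) = 1/12.
Numerically: 1/12 ≈ 0.083.
Is 1/12 < 1? YES.
Since P[∪ A_i] ≤ 1/12 < 1, the complement has P[∩ A_i^c] ≥ 1 − 1/12 = 11/12 > 0, so some outcome avoids every A_i.

38·p = 1/12 ≈ 0.083; existence CERTIFIED by the union bound.


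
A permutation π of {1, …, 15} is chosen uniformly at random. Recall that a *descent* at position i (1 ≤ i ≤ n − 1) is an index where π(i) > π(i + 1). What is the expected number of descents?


Write X = Σ X_I over i = 1, …, 14, with X_I the indicator of one descent.
There are 14 indicators.
For each fixed i, the pair (π(i), π(i+1)) is a uniformly random ordered pair of distinct values from {1, …, 15}; by symmetry P[π(i) > π(i+1)] = 1/2.
By linearity: E[X] = 14 · (1/2) = (15 − 1) · (1/2) = 7 ≈ 7.000000.

E[X] = 7 = 7.000000.


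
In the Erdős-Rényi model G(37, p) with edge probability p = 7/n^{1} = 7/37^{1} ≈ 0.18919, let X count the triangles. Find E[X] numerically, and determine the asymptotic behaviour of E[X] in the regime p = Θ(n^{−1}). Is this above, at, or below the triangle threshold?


Number of potential triangles: C(37, 3) = 7770.
Each occurs with probability p³ ≈ (0.18919)³ ≈ 6.7715634e-03.
By linearity: E[X] = C(37, 3)·p³ ≈ 7770 · 6.7715634e-03 ≈ 52.61505.
Here α = 1, so p = 7/n is exactly at the triangle threshold p ~ 1/n. Asymptotically E[X] → c³/6 = 7³/6 = 343/6 ≈ 57.16667, a bounded constant. In this regime the triangle count is asymptotically Poisson(c³/6).

E[X] ≈ 52.61505; in regime p = Θ(1/n^{1}) E[X] stays bounded (at the triangle threshold p ~ 1/n).


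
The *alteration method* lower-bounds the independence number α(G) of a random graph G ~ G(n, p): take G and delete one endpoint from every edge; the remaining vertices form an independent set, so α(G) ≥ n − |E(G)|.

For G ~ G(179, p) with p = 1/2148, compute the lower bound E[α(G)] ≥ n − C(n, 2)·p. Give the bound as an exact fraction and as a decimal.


E[|E(G)|] = C(179, 2)·p = 15931 · (1/2148) = 89/12.
E[α(G)] ≥ n − E[|E(G)|] = 179 − 89/12 = 2059/12.
Numerically: ≈ 171.5833.
(This is only a lower bound; the true E[α(G)] may be larger.)

E[α(G)] ≥ 2059/12 ≈ 171.5833.


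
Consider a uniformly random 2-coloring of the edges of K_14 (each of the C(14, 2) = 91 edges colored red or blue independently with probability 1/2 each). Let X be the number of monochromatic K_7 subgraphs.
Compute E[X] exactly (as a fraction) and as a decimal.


Let X = Σ_S X_S over the C(14, 7) = 3432 subsets S of size 7, where X_S = 1 if the K_7 on S is monochromatic.
For a fixed S, the K_7 on S has C(7, 2) = 21 edges. P[all 21 edges red] = (1/2)^21, and likewise for blue, so P[monochromatic] = 2·(1/2)^21 = 2^{1 − 21} = 1/1048576.
By linearity: E[X] = C(14, 7) · 2^{1 − 21} = 3432 · 1/1048576 = 429/131072.
Numerically: E[X] ≈ 0.003273.

E[X] = C(14,7)·2^(1−C(7,2)) = 429/131072 ≈ 0.003273.


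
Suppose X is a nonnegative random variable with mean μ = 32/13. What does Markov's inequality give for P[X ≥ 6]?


μ = E[X] = 32/13, a = 6.
Markov: P[X ≥ 6] ≤ μ/a = (32/13)/6 = 16/39.
Numerically: ≈ 0.410.
(Since a = 6 > μ = 2.462, the bound 16/39 is < 1 and informative.)

P[X ≥ 6] ≤ 16/39 ≈ 0.410.


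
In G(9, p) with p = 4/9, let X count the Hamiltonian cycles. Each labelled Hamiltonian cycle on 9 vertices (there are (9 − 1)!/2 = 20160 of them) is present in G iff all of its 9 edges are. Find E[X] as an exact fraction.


K_9 has (9 − 1)!/2 = 20160 labelled Hamiltonian cycles.
For each such Hamiltonian cycle H, let X_H = 1 if all 9 edges of H are present in G. Then P[X_H = 1] = p^{9} = (4/9)^{9} = 262144/387420489.
By linearity of expectation: E[X] = Σ_H E[X_H] = 20160 · p^{9} = 20160 · 262144/387420489 = 587202560/43046721.
Numerically: E[X] ≈ 13.6.

E[X] = 20160 · (4/9)^{9} = 587202560/43046721 ≈ 13.6.


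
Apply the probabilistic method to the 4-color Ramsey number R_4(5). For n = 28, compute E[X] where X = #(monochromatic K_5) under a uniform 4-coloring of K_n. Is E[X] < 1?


E[X] = C(28, 5) · 4^{1 − 10} = 98280 · 4^{−9} = 98280/262144.
As a reduced fraction: E[X] = 12285/32768 ≈ 0.3749.
Is E[X] < 1? YES.
Since E[X] < 1, there exists a 4-coloring of K_{28} with no monochromatic K_5; hence R_4(5) > 28.

E[X] = 12285/32768 ≈ 0.3749; E[X] < 1, so R_4(5) > 28.


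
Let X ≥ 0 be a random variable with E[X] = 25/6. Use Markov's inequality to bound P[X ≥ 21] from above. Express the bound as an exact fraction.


μ = E[X] = 25/6, a = 21.
Markov: P[X ≥ 21] ≤ μ/a = (25/6)/21 = 25/126.
Numerically: ≈ 0.198.
(Since a = 21 > μ = 4.167, the bound 25/126 is < 1 and informative.)

P[X ≥ 21] ≤ 25/126 ≈ 0.198.


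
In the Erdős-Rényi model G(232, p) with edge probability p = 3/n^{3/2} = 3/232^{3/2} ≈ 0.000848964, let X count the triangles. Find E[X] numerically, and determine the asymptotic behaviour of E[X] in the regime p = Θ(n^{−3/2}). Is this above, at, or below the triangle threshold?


Number of potential triangles: C(232, 3) = 2054360.
Each occurs with probability p³ ≈ (0.000848964)³ ≈ 6.11882218e-10.
By linearity: E[X] = C(232, 3)·p³ ≈ 2054360 · 6.11882218e-10 ≈ 0.001257.
Since α = 3/2 > 1, p = c/n^{3/2} = o(1/n) is below the triangle threshold p ~ 1/n. Asymptotically E[X] ~ (c³/6)·n^{3(1−α)} = (3³/6)·n^{-1.5} → 0, so by Markov's inequality G has no triangles w.h.p.

E[X] ≈ 0.001257; in regime p = Θ(1/n^{3/2}) E[X] tends to 0 (below the triangle threshold p ~ 1/n).


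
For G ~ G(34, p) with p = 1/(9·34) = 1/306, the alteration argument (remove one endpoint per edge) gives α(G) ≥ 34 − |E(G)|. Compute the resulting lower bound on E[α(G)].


E[|E(G)|] = C(34, 2)·p = 561 · (1/306) = 11/6.
E[α(G)] ≥ n − E[|E(G)|] = 34 − 11/6 = 193/6.
Numerically: ≈ 32.166667.
(This is only a lower bound; the true E[α(G)] may be larger.)

E[α(G)] ≥ 193/6 ≈ 32.166667.


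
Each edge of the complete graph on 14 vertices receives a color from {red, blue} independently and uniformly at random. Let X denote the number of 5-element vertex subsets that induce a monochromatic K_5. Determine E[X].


Let X = Σ_S X_S over the C(14, 5) = 2002 subsets S of size 5, where X_S = 1 if the K_5 on S is monochromatic.
For a fixed S, the K_5 on S has C(5, 2) = 10 edges. P[all 10 edges red] = (1/2)^10, and likewise for blue, so P[monochromatic] = 2·(1/2)^10 = 2^{1 − 10} = 1/512.
Summing: E[X] = C(14, 5) · 2^{1 − 10} = 2002 · 1/512 = 1001/256.
Numerically: E[X] ≈ 3.910.

E[X] = C(14,5)·2^(1−C(5,2)) = 1001/256 ≈ 3.910.


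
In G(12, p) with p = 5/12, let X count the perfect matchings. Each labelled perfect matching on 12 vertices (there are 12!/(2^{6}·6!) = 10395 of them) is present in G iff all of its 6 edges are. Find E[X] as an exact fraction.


K_12 has 12!/(2^{6}·6!) = 10395 labelled perfect matchings.
For each such perfect matching H, let X_H = 1 if all 6 edges of H are present in G. Then P[X_H = 1] = p^{6} = (5/12)^{6} = 15625/2985984.
By linearity: E[X] = Σ_H E[X_H] = 10395 · p^{6} = 10395 · 15625/2985984 = 6015625/110592.
Numerically: E[X] ≈ 54.39.

E[X] = 10395 · (5/12)^{6} = 6015625/110592 ≈ 54.39.


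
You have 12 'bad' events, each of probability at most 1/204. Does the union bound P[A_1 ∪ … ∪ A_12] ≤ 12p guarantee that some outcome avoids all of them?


Union bound: P[∪_{i=1}^{12} A_i] ≤ Σ_i P[A_i] ≤ 12·p = 12·(1/204) = 1/17.
Numerically: 1/17 ≈ 0.05882.
Is 1/17 < 1? YES.
Since P[∪ A_i] ≤ 1/17 < 1, the complement has P[∩ A_i^c] ≥ 1 − 1/17 = 16/17 > 0, so some outcome avoids every A_i.

12·p = 1/17 ≈ 0.05882; existence CERTIFIED by the union bound.


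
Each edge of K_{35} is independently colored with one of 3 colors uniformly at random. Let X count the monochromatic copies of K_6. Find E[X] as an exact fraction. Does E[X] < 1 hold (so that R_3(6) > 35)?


E[X] = C(35, 6) · 3^{1 − 15} = 1623160 · 3^{−14} = 1623160/4782969.
As a reduced fraction: E[X] = 1623160/4782969 ≈ 0.3394.
Is E[X] < 1? YES.
Since E[X] < 1, there exists a 3-coloring of K_{35} with no monochromatic K_6; hence R_3(6) > 35.

E[X] = 1623160/4782969 ≈ 0.3394; E[X] < 1, so R_3(6) > 35.


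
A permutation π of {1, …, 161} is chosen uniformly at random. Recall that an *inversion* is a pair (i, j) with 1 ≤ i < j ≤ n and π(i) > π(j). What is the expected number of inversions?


Write X = Σ X_I over the C(161, 2) = 12880 pairs i < j, with X_I the indicator of one inversion.
There are 12880 indicators.
For each fixed pair i < j, the values π(i) and π(j) are two distinct elements of {1, …, 161} in uniformly random order; by symmetry P[π(i) > π(j)] = 1/2.
By linearity: E[X] = 12880 · (1/2) = C(161, 2) · (1/2) = 12880/2 = 6440 ≈ 6440.00000.

E[X] = 6440 = 6440.00000.


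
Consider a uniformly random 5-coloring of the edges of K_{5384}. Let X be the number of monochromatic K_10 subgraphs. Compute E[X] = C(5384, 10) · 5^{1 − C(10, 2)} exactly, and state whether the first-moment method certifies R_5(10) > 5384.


E[X] = C(5384, 10) · 5^{1 − 45} = 5593137120741932124090737609600 · 5^{−44} = 5593137120741932124090737609600/5684341886080801486968994140625.
As a reduced fraction: E[X] = 223725484829677284963629504384/227373675443232059478759765625 ≈ 0.9839551.
Is E[X] < 1? YES.
Since E[X] < 1, there exists a 5-coloring of K_{5384} with no monochromatic K_10; hence R_5(10) > 5384.

E[X] = 223725484829677284963629504384/227373675443232059478759765625 ≈ 0.9839551; E[X] < 1, so R_5(10) > 5384.


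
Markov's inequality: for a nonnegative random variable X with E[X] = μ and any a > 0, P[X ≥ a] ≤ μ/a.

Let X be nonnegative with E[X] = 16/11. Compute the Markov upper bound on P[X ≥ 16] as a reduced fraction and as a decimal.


μ = E[X] = 16/11, a = 16.
Markov: P[X ≥ 16] ≤ μ/a = (16/11)/16 = 1/11.
Numerically: ≈ 0.091.
(Since a = 16 > μ = 1.455, the bound 1/11 is < 1 and informative.)

P[X ≥ 16] ≤ 1/11 ≈ 0.091.


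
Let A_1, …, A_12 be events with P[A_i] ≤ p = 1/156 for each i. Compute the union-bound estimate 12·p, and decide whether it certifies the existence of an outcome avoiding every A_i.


Union bound: P[∪_{i=1}^{12} A_i] ≤ Σ_i P[A_i] ≤ 12·p = 12·(1/156) = 1/13.
Numerically: 1/13 ≈ 0.077.
Is 1/13 < 1? YES.
Since P[∪ A_i] ≤ 1/13 < 1, the complement has P[∩ A_i^c] ≥ 1 − 1/13 = 12/13 > 0, so some outcome avoids every A_i.

12·p = 1/13 ≈ 0.077; existence CERTIFIED by the union bound.


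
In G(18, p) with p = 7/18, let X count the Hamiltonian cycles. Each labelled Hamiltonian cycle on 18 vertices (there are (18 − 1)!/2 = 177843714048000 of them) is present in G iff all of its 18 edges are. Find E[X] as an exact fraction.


K_18 has (18 − 1)!/2 = 177843714048000 labelled Hamiltonian cycles.
For each such Hamiltonian cycle H, let X_H = 1 if all 18 edges of H are present in G. Then P[X_H = 1] = p^{18} = (7/18)^{18} = 1628413597910449/39346408075296537575424.
By linearity: E[X] = Σ_H E[X_H] = 177843714048000 · p^{18} = 177843714048000 · 1628413597910449/39346408075296537575424 = 24246874921186846803875/3294258113514384.
Numerically: E[X] ≈ 7.3603e+06.

E[X] = 177843714048000 · (7/18)^{18} = 24246874921186846803875/3294258113514384 ≈ 7.3603e+06.


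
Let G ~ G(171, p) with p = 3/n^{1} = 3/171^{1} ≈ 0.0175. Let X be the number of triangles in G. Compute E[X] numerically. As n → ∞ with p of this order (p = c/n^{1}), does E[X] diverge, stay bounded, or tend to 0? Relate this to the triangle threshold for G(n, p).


Number of potential triangles: C(171, 3) = 818805.
Each occurs with probability p³ ≈ (0.0175)³ ≈ 5.39977e-06.
By linearity: E[X] = C(171, 3)·p³ ≈ 818805 · 5.39977e-06 ≈ 4.421.
Here α = 1, so p = 3/n is exactly at the triangle threshold p ~ 1/n. Asymptotically E[X] → c³/6 = 3³/6 = 9/2 ≈ 4.500, a bounded constant. In this regime the triangle count is asymptotically Poisson(c³/6).

E[X] ≈ 4.421; in regime p = Θ(1/n^{1}) E[X] stays bounded (at the triangle threshold p ~ 1/n).


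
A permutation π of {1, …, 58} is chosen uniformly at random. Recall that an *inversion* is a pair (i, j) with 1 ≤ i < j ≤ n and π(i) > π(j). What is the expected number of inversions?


Write X = Σ X_I over the C(58, 2) = 1653 pairs i < j, with X_I the indicator of one inversion.
There are 1653 indicators.
For each fixed pair i < j, the values π(i) and π(j) are two distinct elements of {1, …, 58} in uniformly random order; by symmetry P[π(i) > π(j)] = 1/2.
By linearity: E[X] = 1653 · (1/2) = C(58, 2) · (1/2) = 1653/2 = 1653/2 ≈ 826.500.

E[X] = 1653/2 = 826.500.


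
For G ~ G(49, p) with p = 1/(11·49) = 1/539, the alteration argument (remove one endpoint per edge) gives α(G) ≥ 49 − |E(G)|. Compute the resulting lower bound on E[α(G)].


E[|E(G)|] = C(49, 2)·p = 1176 · (1/539) = 24/11.
E[α(G)] ≥ n − E[|E(G)|] = 49 − 24/11 = 515/11.
Numerically: ≈ 46.81818.
(This is only a lower bound; the true E[α(G)] may be larger.)

E[α(G)] ≥ 515/11 ≈ 46.81818.


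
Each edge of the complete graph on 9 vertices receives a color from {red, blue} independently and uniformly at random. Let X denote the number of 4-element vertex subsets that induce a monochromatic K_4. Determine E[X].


Let X = Σ_S X_S over the C(9, 4) = 126 subsets S of size 4, where X_S = 1 if the K_4 on S is monochromatic.
For a fixed S, the K_4 on S has C(4, 2) = 6 edges. P[all 6 edges red] = (1/2)^6, and likewise for blue, so P[monochromatic] = 2·(1/2)^6 = 2^{1 − 6} = 1/32.
Summing: E[X] = C(9, 4) · 2^{1 − 6} = 126 · 1/32 = 63/16.
Numerically: E[X] ≈ 3.937500.

E[X] = C(9,4)·2^(1−C(4,2)) = 63/16 ≈ 3.937500.


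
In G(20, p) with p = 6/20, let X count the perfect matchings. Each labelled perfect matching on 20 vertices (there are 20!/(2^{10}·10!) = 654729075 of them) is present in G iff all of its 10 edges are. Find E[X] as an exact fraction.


K_20 has 20!/(2^{10}·10!) = 654729075 labelled perfect matchings.
For each such perfect matching H, let X_H = 1 if all 10 edges of H are present in G. Then P[X_H = 1] = p^{10} = (3/10)^{10} = 59049/10000000000.
By linearity: E[X] = Σ_H E[X_H] = 654729075 · p^{10} = 654729075 · 59049/10000000000 = 1546443885987/400000000.
Numerically: E[X] ≈ 3866.11.

E[X] = 654729075 · (3/10)^{10} = 1546443885987/400000000 ≈ 3866.11.


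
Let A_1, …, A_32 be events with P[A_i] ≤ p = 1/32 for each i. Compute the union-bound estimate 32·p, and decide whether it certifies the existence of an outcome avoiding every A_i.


Union bound: P[∪_{i=1}^{32} A_i] ≤ Σ_i P[A_i] ≤ 32·p = 32·(1/32) = 1.
Numerically: 1 ≈ 1.000000.
Is 1 < 1? NO.
Since the bound 1 is ≥ 1, the union bound is uninformative here; it does NOT by itself certify existence.

32·p = 1 ≈ 1.000000; existence NOT certified by the union bound.


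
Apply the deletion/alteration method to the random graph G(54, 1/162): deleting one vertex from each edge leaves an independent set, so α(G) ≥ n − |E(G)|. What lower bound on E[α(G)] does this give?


E[|E(G)|] = C(54, 2)·p = 1431 · (1/162) = 53/6.
E[α(G)] ≥ n − E[|E(G)|] = 54 − 53/6 = 271/6.
Numerically: ≈ 45.167.
(This is only a lower bound; the true E[α(G)] may be larger.)

E[α(G)] ≥ 271/6 ≈ 45.167.


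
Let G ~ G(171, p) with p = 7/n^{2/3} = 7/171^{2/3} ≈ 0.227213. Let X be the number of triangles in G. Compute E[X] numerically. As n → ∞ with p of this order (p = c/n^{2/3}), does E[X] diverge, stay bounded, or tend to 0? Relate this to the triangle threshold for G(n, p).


Number of potential triangles: C(171, 3) = 818805.
Each occurs with probability p³ ≈ (0.227213)³ ≈ 1.17301050e-02.
By linearity: E[X] = C(171, 3)·p³ ≈ 818805 · 1.17301050e-02 ≈ 9604.668616.
Since α = 2/3 < 1, p = c/n^{2/3} ≫ 1/n is above the triangle threshold p ~ 1/n. Asymptotically E[X] ~ (c³/6)·n^{3(1−α)} = (7³/6)·n^{1} → ∞; triangles are abundant w.h.p.

E[X] ≈ 9604.668616; in regime p = Θ(1/n^{2/3}) E[X] diverges (above the triangle threshold p ~ 1/n).


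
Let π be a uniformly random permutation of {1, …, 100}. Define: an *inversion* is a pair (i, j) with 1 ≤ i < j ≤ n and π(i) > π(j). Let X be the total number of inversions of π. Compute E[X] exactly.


Write X = Σ X_I over the C(100, 2) = 4950 pairs i < j, with X_I the indicator of one inversion.
There are 4950 indicators.
For each fixed pair i < j, the values π(i) and π(j) are two distinct elements of {1, …, 100} in uniformly random order; by symmetry P[π(i) > π(j)] = 1/2.
By linearity: E[X] = 4950 · (1/2) = C(100, 2) · (1/2) = 4950/2 = 2475 ≈ 2475.00000.

E[X] = 2475 = 2475.00000.


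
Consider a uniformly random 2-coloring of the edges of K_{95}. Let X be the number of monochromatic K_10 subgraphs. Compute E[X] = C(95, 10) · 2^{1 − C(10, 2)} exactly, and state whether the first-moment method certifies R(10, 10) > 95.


E[X] = C(95, 10) · 2^{1 − 45} = 10104934117421 · 2^{−44} = 10104934117421/17592186044416.
As a reduced fraction: E[X] = 10104934117421/17592186044416 ≈ 0.5744.
Is E[X] < 1? YES.
Since E[X] < 1, there exists a 2-coloring of K_{95} with no monochromatic K_10; hence R(10, 10) > 95.

E[X] = 10104934117421/17592186044416 ≈ 0.5744; E[X] < 1, so R(10, 10) > 95.


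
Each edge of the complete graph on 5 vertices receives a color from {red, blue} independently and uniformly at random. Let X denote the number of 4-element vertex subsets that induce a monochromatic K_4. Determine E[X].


Let X = Σ_S X_S over the C(5, 4) = 5 subsets S of size 4, where X_S = 1 if the K_4 on S is monochromatic.
For a fixed S, the K_4 on S has C(4, 2) = 6 edges. P[all 6 edges red] = (1/2)^6, and likewise for blue, so P[monochromatic] = 2·(1/2)^6 = 2^{1 − 6} = 1/32.
By linearity of expectation: E[X] = C(5, 4) · 2^{1 − 6} = 5 · 1/32 = 5/32.
Numerically: E[X] ≈ 0.15625.

E[X] = C(5,4)·2^(1−C(4,2)) = 5/32 ≈ 0.15625.


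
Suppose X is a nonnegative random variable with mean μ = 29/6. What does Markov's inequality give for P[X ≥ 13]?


μ = E[X] = 29/6, a = 13.
Markov: P[X ≥ 13] ≤ μ/a = (29/6)/13 = 29/78.
Numerically: ≈ 0.372.
(Since a = 13 > μ = 4.833, the bound 29/78 is < 1 and informative.)

P[X ≥ 13] ≤ 29/78 ≈ 0.372.


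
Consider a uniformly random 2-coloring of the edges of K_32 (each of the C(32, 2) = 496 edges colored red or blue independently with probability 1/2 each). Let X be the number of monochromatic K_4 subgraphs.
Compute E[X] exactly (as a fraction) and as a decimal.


Let X = Σ_S X_S over the C(32, 4) = 35960 subsets S of size 4, where X_S = 1 if the K_4 on S is monochromatic.
For a fixed S, the K_4 on S has C(4, 2) = 6 edges. P[all 6 edges red] = (1/2)^6, and likewise for blue, so P[monochromatic] = 2·(1/2)^6 = 2^{1 − 6} = 1/32.
By linearity of expectation: E[X] = C(32, 4) · 2^{1 − 6} = 35960 · 1/32 = 4495/4.
Numerically: E[X] ≈ 1123.750000.

E[X] = C(32,4)·2^(1−C(4,2)) = 4495/4 ≈ 1123.750000.


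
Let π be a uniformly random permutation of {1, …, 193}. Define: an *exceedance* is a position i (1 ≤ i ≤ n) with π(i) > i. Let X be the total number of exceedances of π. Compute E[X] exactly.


Write X = Σ_{i=1}^{193} X_i, where X_i = 1_{π(i) > i}.
For each fixed i, π(i) is uniform over {1, …, 193} (marginal of a uniform permutation), so P[π(i) > i] = (n − i)/n. Summing: Σ_{i=1}^{193} (n − i)/n = (0 + 1 + … + 192)/193 = 193(193 − 1)/(2·193) = (193 − 1)/2.
Hence E[X] = Σ_{i=1}^{193} (193 − i)/193 = 96 ≈ 96.000000.

E[X] = 96 = 96.000000.


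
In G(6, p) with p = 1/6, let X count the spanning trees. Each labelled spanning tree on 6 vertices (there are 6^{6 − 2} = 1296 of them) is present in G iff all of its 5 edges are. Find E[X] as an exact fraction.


K_6 has 6^{6 − 2} = 1296 labelled spanning trees.
For each such spanning tree H, let X_H = 1 if all 5 edges of H are present in G. Then P[X_H = 1] = p^{5} = (1/6)^{5} = 1/7776.
Summing the indicators: E[X] = Σ_H E[X_H] = 1296 · p^{5} = 1296 · 1/7776 = 1/6.
Numerically: E[X] ≈ 0.1667.

E[X] = 1296 · (1/6)^{5} = 1/6 ≈ 0.1667.


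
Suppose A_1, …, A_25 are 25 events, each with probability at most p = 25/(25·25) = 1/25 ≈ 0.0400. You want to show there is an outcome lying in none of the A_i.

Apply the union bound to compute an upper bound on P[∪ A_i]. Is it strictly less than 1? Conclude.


Union bound: P[∪_{i=1}^{25} A_i] ≤ Σ_i P[A_i] ≤ 25·p = 25·(1/25) = 1.
Numerically: 1 ≈ 1.0000.
Is 1 < 1? NO.
Since the bound 1 is ≥ 1, the union bound is uninformative here; it does NOT by itself certify existence.

25·p = 1 ≈ 1.0000; existence NOT certified by the union bound.


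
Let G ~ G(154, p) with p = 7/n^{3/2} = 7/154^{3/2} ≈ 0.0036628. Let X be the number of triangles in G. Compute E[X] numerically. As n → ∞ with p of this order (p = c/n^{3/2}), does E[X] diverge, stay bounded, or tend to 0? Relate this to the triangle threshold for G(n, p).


Number of potential triangles: C(154, 3) = 596904.
Each occurs with probability p³ ≈ (0.0036628)³ ≈ 4.9141779e-08.
By linearity: E[X] = C(154, 3)·p³ ≈ 596904 · 4.9141779e-08 ≈ 0.02933.
Since α = 3/2 > 1, p = c/n^{3/2} = o(1/n) is below the triangle threshold p ~ 1/n. Asymptotically E[X] ~ (c³/6)·n^{3(1−α)} = (7³/6)·n^{-1.5} → 0, so by Markov's inequality G has no triangles w.h.p.

E[X] ≈ 0.02933; in regime p = Θ(1/n^{3/2}) E[X] tends to 0 (below the triangle threshold p ~ 1/n).


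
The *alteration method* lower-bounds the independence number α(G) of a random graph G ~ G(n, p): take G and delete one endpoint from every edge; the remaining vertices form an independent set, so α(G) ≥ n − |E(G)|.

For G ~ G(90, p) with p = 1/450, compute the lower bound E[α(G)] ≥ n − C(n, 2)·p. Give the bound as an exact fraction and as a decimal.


E[|E(G)|] = C(90, 2)·p = 4005 · (1/450) = 89/10.
E[α(G)] ≥ n − E[|E(G)|] = 90 − 89/10 = 811/10.
Numerically: ≈ 81.1000.
(This is only a lower bound; the true E[α(G)] may be larger.)

E[α(G)] ≥ 811/10 ≈ 81.1000.


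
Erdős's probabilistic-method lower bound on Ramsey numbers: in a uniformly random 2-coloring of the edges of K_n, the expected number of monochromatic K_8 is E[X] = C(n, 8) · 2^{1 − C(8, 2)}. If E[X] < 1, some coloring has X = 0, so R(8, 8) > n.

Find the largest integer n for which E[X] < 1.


We need C(n, 8) · 2^{1 − 28} < 1, i.e. C(n, 8) < 2^{28 − 1} = 134217728.
Check values of n near the boundary:
  n = 41: C(41, 8) = 95548245; 95548245 < 134217728? YES
  n = 42: C(42, 8) = 118030185; 118030185 < 134217728? YES
  n = 43: C(43, 8) = 145008513; 145008513 < 134217728? NO
  n = 44: C(44, 8) = 177232627; 177232627 < 134217728? NO
  n = 45: C(45, 8) = 215553195; 215553195 < 134217728? NO
The largest n with C(n, 8) < 134217728 is n = 42 (where E[X] = 118030185/134217728 ≈ 0.87939). Hence R(8, 8) > 42, i.e. R(8, 8) ≥ 43.

Largest n = 42; hence R(8, 8) > 42.
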